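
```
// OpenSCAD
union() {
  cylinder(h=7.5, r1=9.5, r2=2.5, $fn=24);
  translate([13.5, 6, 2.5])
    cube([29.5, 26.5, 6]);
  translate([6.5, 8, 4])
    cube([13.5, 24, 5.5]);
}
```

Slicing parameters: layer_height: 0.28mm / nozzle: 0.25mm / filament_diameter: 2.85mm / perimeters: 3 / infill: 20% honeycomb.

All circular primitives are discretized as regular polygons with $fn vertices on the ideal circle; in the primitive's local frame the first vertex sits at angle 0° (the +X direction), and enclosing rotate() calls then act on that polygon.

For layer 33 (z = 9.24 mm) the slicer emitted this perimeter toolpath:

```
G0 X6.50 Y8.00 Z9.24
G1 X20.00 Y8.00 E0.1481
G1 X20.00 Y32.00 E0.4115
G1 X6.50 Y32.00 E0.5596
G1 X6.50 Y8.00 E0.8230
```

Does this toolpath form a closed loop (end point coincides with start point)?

Start point (G0): (6.50, 8.00). End point (last G1): the path returns to the start — closed.

yes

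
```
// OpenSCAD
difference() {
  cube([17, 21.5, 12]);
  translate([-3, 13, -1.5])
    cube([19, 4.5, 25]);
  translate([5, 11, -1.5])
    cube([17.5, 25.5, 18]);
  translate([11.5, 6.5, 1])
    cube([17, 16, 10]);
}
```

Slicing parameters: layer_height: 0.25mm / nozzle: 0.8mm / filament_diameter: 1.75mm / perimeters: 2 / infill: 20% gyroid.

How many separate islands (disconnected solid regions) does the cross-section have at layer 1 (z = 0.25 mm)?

2

At z = 0.25 mm: the cube is present — its section is the full 17×21.5 rectangle; the cube at (-3, 13) (footprint 19×4.5) is included at this height; the cube at (5, 11) is present — its section is the full 17.5×25.5 rectangle; the cube at (11.5, 6.5) is absent (z outside [1, 11]); Taking the first minus the rest: starting from the 17×21.5 cube, the 19×4.5 cube at (-3, 13) partially overlaps it — only the 72.00 mm² overlap (of its 85.50 mm²) is removed, clipping the outline; the 17.5×25.5 cube at (5, 11) partially overlaps it — only the 76.50 mm² overlap (of its 446.25 mm²) is removed, clipping the outline — 2 connected regions. Overall, the cross-section has 2 separate islands. Island count = 2.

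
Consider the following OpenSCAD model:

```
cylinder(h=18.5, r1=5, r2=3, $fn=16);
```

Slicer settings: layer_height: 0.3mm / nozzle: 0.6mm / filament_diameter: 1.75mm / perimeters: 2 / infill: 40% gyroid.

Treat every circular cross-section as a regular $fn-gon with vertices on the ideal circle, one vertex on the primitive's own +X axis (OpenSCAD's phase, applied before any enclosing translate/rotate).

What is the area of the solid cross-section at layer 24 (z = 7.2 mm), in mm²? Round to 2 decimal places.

At z = 7.2 mm: the cone contributes a regular 16-gon of circumradius 4.222 (interpolated between r1=5 and r2=3 at t=0.389) (area = (16/2)·4.222²·sin(360°/16) = 54.56 mm²). Overall, the cross-section is a single solid region. Net area = 54.56 mm².

54.56 mm²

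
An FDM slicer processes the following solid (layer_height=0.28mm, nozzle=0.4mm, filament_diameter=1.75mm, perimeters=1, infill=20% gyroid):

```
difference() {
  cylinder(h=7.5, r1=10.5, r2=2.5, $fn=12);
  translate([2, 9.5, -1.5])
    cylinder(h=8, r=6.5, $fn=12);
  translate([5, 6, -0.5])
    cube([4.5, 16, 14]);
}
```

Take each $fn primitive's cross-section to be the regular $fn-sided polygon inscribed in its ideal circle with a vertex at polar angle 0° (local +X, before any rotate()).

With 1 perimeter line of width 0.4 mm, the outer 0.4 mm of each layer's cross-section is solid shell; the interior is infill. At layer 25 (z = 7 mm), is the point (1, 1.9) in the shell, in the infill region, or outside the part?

At z = 7 mm: the cone contributes a regular 12-gon of circumradius 3.033 (interpolated between r1=10.5 and r2=2.5 at t=0.933); the cylinder at (2, 9.5) is not intersected at this z (z outside [-1.5, 6.5]); the 4.5×16 cube at (5, 6) contributes its full rectangle; Taking the first minus the rest: starting from the cone, the 4.5×16 cube at (5, 6) misses the remaining region (no effect) — 1 connected region. Overall, the cross-section is a single solid region. The nearest boundary edge runs (0.00, 3.03)→(1.52, 2.63); distance from the point to it = 0.84 mm. The point is inside the cross-section and 0.84 mm from the nearest boundary — more than the 0.4 mm shell width (1 × 0.4), so it's in the infill interior.

infill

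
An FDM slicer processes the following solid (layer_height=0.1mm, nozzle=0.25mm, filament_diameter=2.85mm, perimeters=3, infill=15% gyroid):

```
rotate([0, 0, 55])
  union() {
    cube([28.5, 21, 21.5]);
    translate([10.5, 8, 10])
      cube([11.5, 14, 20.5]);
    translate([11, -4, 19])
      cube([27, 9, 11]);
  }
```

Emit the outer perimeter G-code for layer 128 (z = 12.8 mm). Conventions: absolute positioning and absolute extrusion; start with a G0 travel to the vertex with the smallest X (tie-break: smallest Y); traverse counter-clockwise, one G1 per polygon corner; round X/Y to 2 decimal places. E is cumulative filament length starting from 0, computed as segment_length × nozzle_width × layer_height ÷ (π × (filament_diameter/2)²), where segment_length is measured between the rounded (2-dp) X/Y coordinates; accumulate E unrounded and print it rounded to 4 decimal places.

G0 X-17.20 Y12.05 Z12.80
G1 X0.00 Y0.00 E0.0823
G1 X16.35 Y23.35 E0.1940
G1 X-0.86 Y35.39 E0.2763
G1 X-4.58 Y30.07 E0.3018
G1 X-5.40 Y30.64 E0.3057
G1 X-12.00 Y21.22 E0.3507
G1 X-11.18 Y20.65 E0.3547
G1 X-17.20 Y12.05 E0.3958

At z = 12.8 mm: the cube (footprint 28.5×21) is included at this height; the cube at (10.5, 8) is present — its section is the full 11.5×14 rectangle; the cube at (11, -4) does not reach this height (z outside [19, 30]); Taking the union: the regions partially overlap (shared area 149.50 mm²), so overlapping operands fuse into one piece — 1 connected region; (rotated 55° about Z; rotation is an isometry so areas/perimeters/island counts are preserved). The outline is a single polygon with 8 vertices. Extrusion per mm of travel: 0.25 × 0.1 / (π × 1.425²) = 0.003919. Accumulating E over each segment gives final E = 0.3958.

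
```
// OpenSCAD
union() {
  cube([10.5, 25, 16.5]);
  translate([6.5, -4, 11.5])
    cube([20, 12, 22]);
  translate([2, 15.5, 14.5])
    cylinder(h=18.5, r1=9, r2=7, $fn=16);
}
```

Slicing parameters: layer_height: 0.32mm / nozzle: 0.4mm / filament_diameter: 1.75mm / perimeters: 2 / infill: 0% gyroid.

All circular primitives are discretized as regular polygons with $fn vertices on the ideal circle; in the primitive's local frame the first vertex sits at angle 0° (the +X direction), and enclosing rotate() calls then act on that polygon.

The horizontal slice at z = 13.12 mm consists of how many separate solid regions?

1

At z = 13.12 mm: the cube is present — its section is the full 10.5×25 rectangle; the 20×12 cube at (6.5, -4) contributes its full rectangle; the cone at (2, 15.5) is not intersected at this z (z outside [14.5, 33]); Combining (union): the regions partially overlap (shared area 32.00 mm²), so overlapping operands fuse into one piece — 1 connected region. The result has 1 disconnected region.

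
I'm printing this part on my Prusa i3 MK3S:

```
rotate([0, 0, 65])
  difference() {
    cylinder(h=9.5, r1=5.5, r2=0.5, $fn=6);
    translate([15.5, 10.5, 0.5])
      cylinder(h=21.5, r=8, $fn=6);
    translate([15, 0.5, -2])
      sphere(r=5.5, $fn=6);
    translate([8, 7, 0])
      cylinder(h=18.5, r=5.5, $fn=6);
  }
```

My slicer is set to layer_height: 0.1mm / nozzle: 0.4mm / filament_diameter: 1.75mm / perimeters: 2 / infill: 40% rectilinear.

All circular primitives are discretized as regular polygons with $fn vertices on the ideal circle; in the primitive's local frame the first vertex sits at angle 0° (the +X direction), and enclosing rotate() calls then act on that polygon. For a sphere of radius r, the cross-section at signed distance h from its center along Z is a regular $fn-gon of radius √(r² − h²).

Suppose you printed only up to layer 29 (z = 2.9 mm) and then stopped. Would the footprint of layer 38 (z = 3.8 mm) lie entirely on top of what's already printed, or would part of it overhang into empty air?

Compare the two slices. At z = 2.9: the cone: at t=0.305 of its height the radius interpolates to r₁+(r₂−r₁)t = 3.974, giving a regular 6-gon of that circumradius (area = (6/2)·3.974²·sin(360°/6) = 41.02 mm²); the cylinder at (15.5, 10.5): section is a regular 6-gon, circumradius r=8 (area = (6/2)·8.000²·sin(360°/6) = 166.28 mm²); the r=5.5 sphere at (15, 0.5) slices to a regular 6-gon of circumradius 2.498 (√(r²−h²) with h=4.9 from center) (area = (6/2)·2.498²·sin(360°/6) = 16.21 mm²); the r=5.5 cylinder at (8, 7) contributes a regular 6-gon of circumradius 5.5 (area = (6/2)·5.500²·sin(360°/6) = 78.59 mm²); After the difference (first − rest): starting from the cone (41.02 mm²), the r=8 cylinder at (15.5, 10.5) misses the remaining region (no effect); the r=5.5 sphere at (15, 0.5) misses the remaining region (no effect); the r=5.5 cylinder at (8, 7) misses the remaining region (no effect) — area = 41.02 mm²; (whole slice rotated 65° about Z — lengths, areas and connectivity unchanged). At z = 3.8: the cone contributes a regular 6-gon of circumradius 3.500 (interpolated between r1=5.5 and r2=0.5 at t=0.400) (area = (6/2)·3.500²·sin(360°/6) = 31.83 mm²); the r=8 cylinder at (15.5, 10.5) contributes a regular 6-gon of circumradius 8 (area = (6/2)·8.000²·sin(360°/6) = 166.28 mm²); the sphere at (15, 0.5) is not intersected at this z (|z−center|=5.800 > r=5.5); the r=5.5 cylinder at (8, 7) gives a regular 6-gon of circumradius 5.5 (constant along its height) (area = (6/2)·5.500²·sin(360°/6) = 78.59 mm²); After the difference (first − rest): starting from the cone (31.83 mm²), the r=8 cylinder at (15.5, 10.5) misses the remaining region (no effect); the r=5.5 cylinder at (8, 7) misses the remaining region (no effect) — area = 31.83 mm²; (rotated 65° about Z; rotation is an isometry so areas/perimeters/island counts are preserved). Checking containment: the cross-section at z = 3.8 is a subset of the cross-section at z = 2.9.

entirely on top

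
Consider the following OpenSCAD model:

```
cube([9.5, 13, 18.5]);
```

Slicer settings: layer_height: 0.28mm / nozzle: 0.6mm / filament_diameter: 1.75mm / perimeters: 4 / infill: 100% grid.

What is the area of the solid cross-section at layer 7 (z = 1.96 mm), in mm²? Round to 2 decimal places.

At z = 1.96 mm: the cube (footprint 9.5×13) is included at this height (area 123.50 mm²). Overall, the cross-section is a single solid region. Net area = 123.50 mm².

123.50 mm²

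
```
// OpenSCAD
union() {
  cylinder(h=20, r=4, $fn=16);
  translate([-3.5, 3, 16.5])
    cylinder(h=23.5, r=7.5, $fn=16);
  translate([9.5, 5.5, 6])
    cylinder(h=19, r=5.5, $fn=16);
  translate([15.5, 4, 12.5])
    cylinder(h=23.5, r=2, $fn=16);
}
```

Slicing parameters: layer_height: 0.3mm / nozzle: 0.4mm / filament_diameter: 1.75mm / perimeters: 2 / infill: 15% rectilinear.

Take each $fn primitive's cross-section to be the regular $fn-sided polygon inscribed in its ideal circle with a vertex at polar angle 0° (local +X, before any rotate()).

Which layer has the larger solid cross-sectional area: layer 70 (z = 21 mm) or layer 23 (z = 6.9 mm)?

layer 70 (z = 21 mm)

Layer 70 (z = 21): the cylinder is absent (z outside [0, 20]); the r=7.5 cylinder at (-3.5, 3) contributes a regular 16-gon of circumradius 7.5 (area = (16/2)·7.500²·sin(360°/16) = 172.21 mm²); the r=5.5 cylinder at (9.5, 5.5) gives a regular 16-gon of circumradius 5.5 (constant along its height) (area = (16/2)·5.500²·sin(360°/16) = 92.61 mm²); the cylinder at (15.5, 4): section is a regular 16-gon, circumradius r=2 (area = (16/2)·2.000²·sin(360°/16) = 12.25 mm²); Merging all regions: the regions partially overlap — summed areas 277.06 mm² minus the doubly-counted overlap 2.90 mm² gives 274.17 mm² — area = 274.17 mm². So its area = 274.17 mm². Layer 23 (z = 6.9): the cylinder: section is a regular 16-gon, circumradius r=4 (area = (16/2)·4.000²·sin(360°/16) = 48.98 mm²); the cylinder at (-3.5, 3) does not reach this height (z outside [16.5, 40]); the r=5.5 cylinder at (9.5, 5.5) gives a regular 16-gon of circumradius 5.5 (constant along its height) (area = (16/2)·5.500²·sin(360°/16) = 92.61 mm²); the cylinder at (15.5, 4) is not intersected at this z (z outside [12.5, 36]); Taking the union: the 2 present regions are separate (no shared area or edge), so areas and boundary lengths simply add and each stays a separate island — area = 141.59 mm². So its area = 141.59 mm². Layer 70 is larger (274.17 vs 141.59 mm²).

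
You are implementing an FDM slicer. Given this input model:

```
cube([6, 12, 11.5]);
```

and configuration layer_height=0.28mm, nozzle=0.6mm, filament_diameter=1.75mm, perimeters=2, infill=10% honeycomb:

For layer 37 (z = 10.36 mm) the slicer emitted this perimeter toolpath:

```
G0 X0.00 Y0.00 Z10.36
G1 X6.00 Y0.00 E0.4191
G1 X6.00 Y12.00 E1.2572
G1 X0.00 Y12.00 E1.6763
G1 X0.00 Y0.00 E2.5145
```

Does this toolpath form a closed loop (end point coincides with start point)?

Start point (G0): (0.00, 0.00). End point (last G1): the path returns to the start — closed.

yes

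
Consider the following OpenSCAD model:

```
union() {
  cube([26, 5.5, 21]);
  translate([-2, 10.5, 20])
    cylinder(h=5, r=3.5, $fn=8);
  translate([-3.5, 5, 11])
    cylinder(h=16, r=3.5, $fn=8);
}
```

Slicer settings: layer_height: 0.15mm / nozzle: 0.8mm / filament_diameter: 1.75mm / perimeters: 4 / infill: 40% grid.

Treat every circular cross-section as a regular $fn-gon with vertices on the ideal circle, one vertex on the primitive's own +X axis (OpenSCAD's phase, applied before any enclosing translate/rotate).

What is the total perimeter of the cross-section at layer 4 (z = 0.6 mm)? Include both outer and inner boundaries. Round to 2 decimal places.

63.00 mm

At z = 0.6 mm: the 26×5.5 cube contributes its full rectangle (perimeter 63.00 mm); the cylinder at (-2, 10.5) does not reach this height (z outside [20, 25]); the cylinder at (-3.5, 5) does not reach this height (z outside [11, 27]); Merging all regions: only the 26×5.5 cube is present, so the union is just that shape — boundary = 63.00 mm. Overall, the cross-section is a single solid region. Total boundary length (outer) = 63.00 mm.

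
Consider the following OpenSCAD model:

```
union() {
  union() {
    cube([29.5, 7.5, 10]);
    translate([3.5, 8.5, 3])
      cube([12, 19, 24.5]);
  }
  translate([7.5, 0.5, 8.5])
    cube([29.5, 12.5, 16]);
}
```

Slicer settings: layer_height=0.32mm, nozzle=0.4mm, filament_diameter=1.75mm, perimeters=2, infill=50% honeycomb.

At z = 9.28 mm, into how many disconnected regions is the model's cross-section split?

1

At z = 9.28 mm: the cube is present — its section is the full 29.5×7.5 rectangle; the 12×19 cube at (3.5, 8.5) contributes its full rectangle; Taking the union: the 2 present regions are separate (no shared area or edge), so areas and boundary lengths simply add and each stays a separate island — 2 connected regions; the 29.5×12.5 cube at (7.5, 0.5) contributes its full rectangle; Combining (union): the regions partially overlap (shared area 190.00 mm²), so overlapping operands fuse into one piece — 1 connected region. The result has 1 disconnected region.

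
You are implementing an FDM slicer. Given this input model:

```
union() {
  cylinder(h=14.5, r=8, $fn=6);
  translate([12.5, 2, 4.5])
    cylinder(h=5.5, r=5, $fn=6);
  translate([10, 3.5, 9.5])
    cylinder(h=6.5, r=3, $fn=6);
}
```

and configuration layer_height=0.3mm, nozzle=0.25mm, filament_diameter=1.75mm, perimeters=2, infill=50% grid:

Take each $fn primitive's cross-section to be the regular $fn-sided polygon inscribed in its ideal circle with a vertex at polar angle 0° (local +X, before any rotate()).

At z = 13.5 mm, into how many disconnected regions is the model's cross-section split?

2

At z = 13.5 mm: the r=8 cylinder gives a regular 6-gon of circumradius 8 (constant along its height); the cylinder at (12.5, 2) does not reach this height (z outside [4.5, 10]); the cylinder at (10, 3.5): section is a regular 6-gon, circumradius r=3; Combining (union): the 2 present regions are separate (no shared area or edge), so areas and boundary lengths simply add and each stays a separate island — 2 connected regions. The result has 2 disconnected regions.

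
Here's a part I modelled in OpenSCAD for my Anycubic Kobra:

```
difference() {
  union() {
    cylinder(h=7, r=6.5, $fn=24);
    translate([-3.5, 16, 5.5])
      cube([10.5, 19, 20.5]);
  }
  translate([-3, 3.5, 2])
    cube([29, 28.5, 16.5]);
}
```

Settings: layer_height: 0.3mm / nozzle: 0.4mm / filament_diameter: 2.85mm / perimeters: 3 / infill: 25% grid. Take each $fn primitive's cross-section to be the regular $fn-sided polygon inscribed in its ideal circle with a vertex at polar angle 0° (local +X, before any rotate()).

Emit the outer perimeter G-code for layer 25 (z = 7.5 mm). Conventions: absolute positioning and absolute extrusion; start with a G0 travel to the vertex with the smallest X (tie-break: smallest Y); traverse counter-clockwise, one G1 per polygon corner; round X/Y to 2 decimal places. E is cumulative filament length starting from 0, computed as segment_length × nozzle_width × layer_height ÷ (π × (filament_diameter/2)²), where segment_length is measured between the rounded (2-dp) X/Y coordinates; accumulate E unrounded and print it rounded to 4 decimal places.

At z = 7.5 mm: the cylinder is not intersected at this z (z outside [0, 7]); the 10.5×19 cube at (-3.5, 16) contributes its full rectangle; Combining (union): only the 10.5×19 cube at (-3.5, 16) is present, so the union is just that shape — 1 connected region; the cube at (-3, 3.5) (footprint 29×28.5) is included at this height; Subtracting the remaining from the first: starting from that combined region, the 29×28.5 cube at (-3, 3.5) partially overlaps it — only the 160.00 mm² overlap (of its 826.50 mm²) is removed, clipping the outline — 1 connected region. The outline is a single polygon with 6 vertices. Extrusion per mm of travel: 0.4 × 0.3 / (π × 1.425²) = 0.018811. Accumulating E over each segment gives final E = 1.1098.

G0 X-3.50 Y16.00 Z7.50
G1 X-3.00 Y16.00 E0.0094
G1 X-3.00 Y32.00 E0.3104
G1 X7.00 Y32.00 E0.4985
G1 X7.00 Y35.00 E0.5549
G1 X-3.50 Y35.00 E0.7524
G1 X-3.50 Y16.00 E1.1098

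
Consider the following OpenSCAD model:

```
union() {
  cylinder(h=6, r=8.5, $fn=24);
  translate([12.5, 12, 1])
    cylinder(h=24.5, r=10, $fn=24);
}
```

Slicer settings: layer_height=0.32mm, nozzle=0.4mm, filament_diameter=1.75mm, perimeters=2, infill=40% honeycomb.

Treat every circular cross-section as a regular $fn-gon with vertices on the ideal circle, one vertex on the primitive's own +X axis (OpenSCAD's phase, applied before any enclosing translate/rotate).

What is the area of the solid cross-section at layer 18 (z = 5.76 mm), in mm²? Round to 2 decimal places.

530.55 mm²

At z = 5.76 mm: the cylinder: section is a regular 24-gon, circumradius r=8.5 (area = (24/2)·8.500²·sin(360°/24) = 224.40 mm²); the cylinder at (12.5, 12): section is a regular 24-gon, circumradius r=10 (area = (24/2)·10.000²·sin(360°/24) = 310.58 mm²); Combining (union): the regions partially overlap — summed areas 534.98 mm² minus the doubly-counted overlap 4.43 mm² gives 530.55 mm² — area = 530.55 mm². Overall, the cross-section is a single solid region. Net area = 530.55 mm².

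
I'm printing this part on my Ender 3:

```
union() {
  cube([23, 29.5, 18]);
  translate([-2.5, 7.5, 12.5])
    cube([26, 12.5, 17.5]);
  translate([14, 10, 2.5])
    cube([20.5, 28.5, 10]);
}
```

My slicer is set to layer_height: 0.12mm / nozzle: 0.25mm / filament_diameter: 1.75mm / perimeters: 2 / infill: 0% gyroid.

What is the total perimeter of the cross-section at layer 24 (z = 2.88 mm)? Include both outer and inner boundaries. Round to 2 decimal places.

At z = 2.88 mm: the 23×29.5 cube contributes its full rectangle (perimeter 105.00 mm); the cube at (-2.5, 7.5) is absent (z outside [12.5, 30]); the cube at (14, 10) is present — its section is the full 20.5×28.5 rectangle (perimeter 98.00 mm); Merging all regions: the regions partially overlap (shared area 175.50 mm²), so the edge portions inside another operand are dropped and the merged outline is re-measured after clipping — boundary = 146.00 mm. Overall, the cross-section is a single solid region. Total boundary length (outer) = 146.00 mm.

146.00 mm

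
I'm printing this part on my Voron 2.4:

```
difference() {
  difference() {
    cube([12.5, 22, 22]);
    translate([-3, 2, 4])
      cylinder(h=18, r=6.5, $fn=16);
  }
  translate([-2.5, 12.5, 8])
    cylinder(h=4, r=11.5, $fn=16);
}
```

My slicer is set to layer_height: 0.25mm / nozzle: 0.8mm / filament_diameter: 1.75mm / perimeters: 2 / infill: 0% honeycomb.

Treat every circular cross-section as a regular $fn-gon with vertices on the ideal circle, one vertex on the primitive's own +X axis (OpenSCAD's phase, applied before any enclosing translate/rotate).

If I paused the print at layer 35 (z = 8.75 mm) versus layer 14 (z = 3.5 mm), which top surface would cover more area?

layer 14 (z = 3.5 mm)

Layer 35 (z = 8.75): the cube (footprint 12.5×22) is included at this height (area 275.00 mm²); the cylinder at (-3, 2): section is a regular 16-gon, circumradius r=6.5 (area = (16/2)·6.500²·sin(360°/16) = 129.35 mm²); Taking the first minus the rest: starting from the 12.5×22 cube (275.00 mm²), the r=6.5 cylinder at (-3, 2) partially overlaps it — only the 20.40 mm² overlap (of its 129.35 mm²) is removed, clipping the outline — area = 254.60 mm²; the r=11.5 cylinder at (-2.5, 12.5) gives a regular 16-gon of circumradius 11.5 (constant along its height) (area = (16/2)·11.500²·sin(360°/16) = 404.88 mm²); Taking the first minus the rest: starting from the result so far (254.60 mm²), the r=11.5 cylinder at (-2.5, 12.5) partially overlaps it — only the 128.93 mm² overlap (of its 404.88 mm²) is removed, clipping the outline — area = 125.68 mm². So its area = 125.68 mm². Layer 14 (z = 3.5): the 12.5×22 cube contributes its full rectangle (area 275.00 mm²); the cylinder at (-3, 2) is not intersected at this z (z outside [4, 22]); Taking the first minus the rest: none of the subtracted shapes is present at this height, so the 12.5×22 cube is unchanged — area = 275.00 mm²; the cylinder at (-2.5, 12.5) is not intersected at this z (z outside [8, 12]); Subtracting the remaining from the first: none of the subtracted shapes is present at this height, so that combined region is unchanged — area = 275.00 mm². So its area = 275.00 mm². Layer 14 is larger (275.00 vs 125.68 mm²).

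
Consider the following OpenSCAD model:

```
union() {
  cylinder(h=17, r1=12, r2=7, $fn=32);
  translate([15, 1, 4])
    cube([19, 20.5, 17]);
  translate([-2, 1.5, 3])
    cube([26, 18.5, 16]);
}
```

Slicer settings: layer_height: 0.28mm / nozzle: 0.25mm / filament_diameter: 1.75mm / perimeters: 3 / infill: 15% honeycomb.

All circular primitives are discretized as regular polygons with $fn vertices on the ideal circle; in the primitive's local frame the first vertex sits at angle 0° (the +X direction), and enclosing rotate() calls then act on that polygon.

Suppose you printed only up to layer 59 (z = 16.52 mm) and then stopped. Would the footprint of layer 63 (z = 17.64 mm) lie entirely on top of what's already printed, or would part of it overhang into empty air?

entirely on top

Compare the two slices. At z = 16.52: the cone (r1=12→r2=7) has section circumradius 7.141 here — a regular 32-gon (area = (32/2)·7.141²·sin(360°/32) = 159.18 mm²); the cube at (15, 1) (footprint 19×20.5) is included at this height (area 389.50 mm²); the 26×18.5 cube at (-2, 1.5) contributes its full rectangle (area 481.00 mm²); Merging all regions: the regions partially overlap — summed areas 1029.68 mm² minus the doubly-counted overlap 206.74 mm² gives 822.94 mm² — area = 822.94 mm². At z = 17.64: the cone is not intersected at this z (z outside [0, 17]); the 19×20.5 cube at (15, 1) contributes its full rectangle (area 389.50 mm²); the cube at (-2, 1.5) (footprint 26×18.5) is included at this height (area 481.00 mm²); Taking the union: the regions partially overlap — summed areas 870.50 mm² minus the doubly-counted overlap 166.50 mm² gives 704.00 mm² — area = 704.00 mm². Checking containment: the cross-section at z = 17.64 is a subset of the cross-section at z = 16.52.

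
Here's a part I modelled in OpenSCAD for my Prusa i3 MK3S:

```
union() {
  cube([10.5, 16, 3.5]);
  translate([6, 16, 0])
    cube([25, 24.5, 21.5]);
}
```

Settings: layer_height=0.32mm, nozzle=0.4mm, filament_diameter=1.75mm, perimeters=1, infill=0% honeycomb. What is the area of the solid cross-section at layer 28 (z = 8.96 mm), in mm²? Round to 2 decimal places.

612.50 mm²

At z = 8.96 mm: the cube is not intersected at this z (z outside [0, 3.5]); the cube at (6, 16) (footprint 25×24.5) is included at this height (area 612.50 mm²); Taking the union: only the 25×24.5 cube at (6, 16) is present, so the union is just that shape — area = 612.50 mm². Overall, the cross-section is a single solid region. Net area = 612.50 mm².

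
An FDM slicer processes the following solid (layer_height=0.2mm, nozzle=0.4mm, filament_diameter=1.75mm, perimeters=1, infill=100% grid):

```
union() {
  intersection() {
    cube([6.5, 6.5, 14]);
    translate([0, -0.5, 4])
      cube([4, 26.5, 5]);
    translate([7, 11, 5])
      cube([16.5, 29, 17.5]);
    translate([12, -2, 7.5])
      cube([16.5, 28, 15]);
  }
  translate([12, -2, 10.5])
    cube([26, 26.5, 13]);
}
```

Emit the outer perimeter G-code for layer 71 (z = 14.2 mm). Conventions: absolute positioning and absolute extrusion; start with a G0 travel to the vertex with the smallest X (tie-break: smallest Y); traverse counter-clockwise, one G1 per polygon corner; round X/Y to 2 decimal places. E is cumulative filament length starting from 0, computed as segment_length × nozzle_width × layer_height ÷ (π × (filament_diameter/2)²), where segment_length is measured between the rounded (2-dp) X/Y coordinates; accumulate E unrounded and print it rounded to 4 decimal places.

At z = 14.2 mm: the cube does not reach this height (z outside [0, 14]); the cube at (0, -0.5) does not reach this height (z outside [4, 9]); the 16.5×29 cube at (7, 11) contributes its full rectangle; the cube at (12, -2) is present — its section is the full 16.5×28 rectangle; Taking the intersection: at least one operand is absent at this height, so nothing remains; the cube at (12, -2) is present — its section is the full 26×26.5 rectangle; Taking the union: only the 26×26.5 cube at (12, -2) is present, so the union is just that shape — 1 connected region. The outline is a single polygon with 4 vertices. Extrusion per mm of travel: 0.4 × 0.2 / (π × 0.875²) = 0.033260. Accumulating E over each segment gives final E = 3.4923.

G0 X12.00 Y-2.00 Z14.20
G1 X38.00 Y-2.00 E0.8648
G1 X38.00 Y24.50 E1.7462
G1 X12.00 Y24.50 E2.6109
G1 X12.00 Y-2.00 E3.4923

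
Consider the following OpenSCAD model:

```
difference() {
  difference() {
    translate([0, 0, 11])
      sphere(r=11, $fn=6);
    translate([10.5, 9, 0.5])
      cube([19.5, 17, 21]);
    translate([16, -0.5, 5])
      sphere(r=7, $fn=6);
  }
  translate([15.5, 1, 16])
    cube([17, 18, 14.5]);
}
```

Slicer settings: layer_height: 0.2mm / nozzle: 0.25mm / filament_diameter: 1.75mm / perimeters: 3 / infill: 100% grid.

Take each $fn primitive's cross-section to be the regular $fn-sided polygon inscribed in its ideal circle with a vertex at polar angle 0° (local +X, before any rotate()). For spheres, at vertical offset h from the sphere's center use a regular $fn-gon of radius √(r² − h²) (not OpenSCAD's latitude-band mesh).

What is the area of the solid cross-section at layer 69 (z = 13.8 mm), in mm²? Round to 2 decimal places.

294.00 mm²

At z = 13.8 mm: the r=11 sphere slices to a regular 6-gon of circumradius 10.638 (√(r²−h²) with h=2.8 from center) (area = (6/2)·10.638²·sin(360°/6) = 294.00 mm²); the cube at (10.5, 9) is present — its section is the full 19.5×17 rectangle (area 331.50 mm²); the sphere at (16, -0.5) does not reach this height (|z−center|=8.800 > r=7); After the difference (first − rest): starting from the r=11 sphere (294.00 mm²), the 19.5×17 cube at (10.5, 9) misses the remaining region (no effect) — area = 294.00 mm²; the cube at (15.5, 1) is not intersected at this z (z outside [16, 30.5]); After the difference (first − rest): none of the subtracted shapes is present at this height, so the result so far is unchanged — area = 294.00 mm². Overall, the cross-section is a single solid region. Net area = 294.00 mm².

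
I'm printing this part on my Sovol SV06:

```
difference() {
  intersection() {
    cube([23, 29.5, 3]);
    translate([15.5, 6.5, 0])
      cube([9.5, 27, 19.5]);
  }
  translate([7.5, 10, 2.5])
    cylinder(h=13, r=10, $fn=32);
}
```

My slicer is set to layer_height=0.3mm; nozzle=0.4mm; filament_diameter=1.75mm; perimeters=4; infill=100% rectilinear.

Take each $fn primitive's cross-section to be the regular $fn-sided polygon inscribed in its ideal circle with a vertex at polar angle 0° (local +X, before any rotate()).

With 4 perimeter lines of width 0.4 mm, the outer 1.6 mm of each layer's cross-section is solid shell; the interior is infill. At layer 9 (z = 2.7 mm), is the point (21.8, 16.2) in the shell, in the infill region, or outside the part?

shell

At z = 2.7 mm: the cube is present — its section is the full 23×29.5 rectangle; the cube at (15.5, 6.5) is present — its section is the full 9.5×27 rectangle; Keeping only the common overlap: the 9.5×27 cube at (15.5, 6.5) partially overlaps the 23×29.5 cube; clipping to the common part keeps 172.50 mm² — 1 connected region; the cylinder at (7.5, 10): section is a regular 32-gon, circumradius r=10; Subtracting the remaining from the first: starting from that combined region, the r=10 cylinder at (7.5, 10) partially overlaps it — only the 14.13 mm² overlap (of its 312.14 mm²) is removed, clipping the outline — 1 connected region. Overall, the cross-section is a single solid region. The nearest boundary edge runs (23.00, 29.50)→(23.00, 6.50); distance from the point to it = 1.20 mm. The point is inside the cross-section, 1.20 mm from the nearest boundary — within the 1.6 mm shell band (4 × 0.4).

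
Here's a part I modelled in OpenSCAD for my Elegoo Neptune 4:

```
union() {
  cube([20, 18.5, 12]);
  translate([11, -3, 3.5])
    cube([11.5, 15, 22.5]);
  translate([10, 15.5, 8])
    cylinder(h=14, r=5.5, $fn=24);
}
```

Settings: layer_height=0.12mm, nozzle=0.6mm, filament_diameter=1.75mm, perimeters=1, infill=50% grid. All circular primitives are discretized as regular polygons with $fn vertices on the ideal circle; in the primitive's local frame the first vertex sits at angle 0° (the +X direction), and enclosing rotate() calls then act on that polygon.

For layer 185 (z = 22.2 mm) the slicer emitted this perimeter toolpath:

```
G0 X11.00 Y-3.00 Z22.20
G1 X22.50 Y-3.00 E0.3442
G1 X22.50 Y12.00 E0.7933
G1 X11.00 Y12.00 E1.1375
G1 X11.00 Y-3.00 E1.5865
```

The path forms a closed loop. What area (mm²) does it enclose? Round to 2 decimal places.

172.50 mm²

Apply the shoelace formula to the sequence of (X, Y) vertices; enclosed area = 172.50 mm².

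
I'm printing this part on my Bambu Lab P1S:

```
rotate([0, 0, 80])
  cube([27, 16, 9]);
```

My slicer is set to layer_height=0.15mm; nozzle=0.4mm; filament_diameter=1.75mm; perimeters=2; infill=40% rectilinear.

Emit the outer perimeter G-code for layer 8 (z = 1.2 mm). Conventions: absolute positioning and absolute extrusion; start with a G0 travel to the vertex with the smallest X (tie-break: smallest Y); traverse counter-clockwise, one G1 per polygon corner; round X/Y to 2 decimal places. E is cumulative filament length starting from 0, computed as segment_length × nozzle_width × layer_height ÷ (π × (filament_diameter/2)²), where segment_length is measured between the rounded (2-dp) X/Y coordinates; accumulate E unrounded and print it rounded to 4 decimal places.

At z = 1.2 mm: the cube is present — its section is the full 27×16 rectangle; (rotated 80° about Z; rotation is an isometry so areas/perimeters/island counts are preserved). The outline is a single polygon with 4 vertices. Extrusion per mm of travel: 0.4 × 0.15 / (π × 0.875²) = 0.024945. Accumulating E over each segment gives final E = 2.1455.

G0 X-15.76 Y2.78 Z1.20
G1 X0.00 Y0.00 E0.3992
G1 X4.69 Y26.59 E1.0727
G1 X-11.07 Y29.37 E1.4719
G1 X-15.76 Y2.78 E2.1455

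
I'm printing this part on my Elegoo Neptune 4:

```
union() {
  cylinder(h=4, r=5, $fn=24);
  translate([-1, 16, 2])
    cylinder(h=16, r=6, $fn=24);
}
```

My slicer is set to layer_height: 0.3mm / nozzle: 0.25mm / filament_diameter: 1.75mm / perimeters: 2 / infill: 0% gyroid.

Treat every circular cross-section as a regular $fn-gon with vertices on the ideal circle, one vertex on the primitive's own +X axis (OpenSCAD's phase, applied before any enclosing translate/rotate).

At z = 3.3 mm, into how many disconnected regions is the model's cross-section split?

At z = 3.3 mm: the cylinder: section is a regular 24-gon, circumradius r=5; the r=6 cylinder at (-1, 16) contributes a regular 24-gon of circumradius 6; Combining (union): the 2 present regions are separate (no shared area or edge), so areas and boundary lengths simply add and each stays a separate island — 2 connected regions. The result has 2 disconnected regions.

2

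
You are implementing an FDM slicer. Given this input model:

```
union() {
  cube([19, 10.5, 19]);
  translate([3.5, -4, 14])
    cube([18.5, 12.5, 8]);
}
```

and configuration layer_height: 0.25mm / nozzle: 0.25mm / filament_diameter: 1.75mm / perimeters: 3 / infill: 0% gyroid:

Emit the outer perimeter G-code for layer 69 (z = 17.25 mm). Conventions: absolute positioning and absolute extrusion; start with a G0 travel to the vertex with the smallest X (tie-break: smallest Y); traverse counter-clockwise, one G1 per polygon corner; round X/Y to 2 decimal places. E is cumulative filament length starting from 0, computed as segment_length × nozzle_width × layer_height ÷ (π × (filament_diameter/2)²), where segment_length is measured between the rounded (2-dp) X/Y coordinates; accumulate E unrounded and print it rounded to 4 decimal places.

G0 X0.00 Y0.00 Z17.25
G1 X3.50 Y0.00 E0.0909
G1 X3.50 Y-4.00 E0.1949
G1 X22.00 Y-4.00 E0.6756
G1 X22.00 Y8.50 E1.0004
G1 X19.00 Y8.50 E1.0784
G1 X19.00 Y10.50 E1.1303
G1 X0.00 Y10.50 E1.6240
G1 X0.00 Y0.00 E1.8969

At z = 17.25 mm: the cube is present — its section is the full 19×10.5 rectangle; the cube at (3.5, -4) (footprint 18.5×12.5) is included at this height; Merging all regions: the regions partially overlap (shared area 131.75 mm²), so overlapping operands fuse into one piece — 1 connected region. The outline is a single polygon with 8 vertices. Extrusion per mm of travel: 0.25 × 0.25 / (π × 0.875²) = 0.025984. Accumulating E over each segment gives final E = 1.8969.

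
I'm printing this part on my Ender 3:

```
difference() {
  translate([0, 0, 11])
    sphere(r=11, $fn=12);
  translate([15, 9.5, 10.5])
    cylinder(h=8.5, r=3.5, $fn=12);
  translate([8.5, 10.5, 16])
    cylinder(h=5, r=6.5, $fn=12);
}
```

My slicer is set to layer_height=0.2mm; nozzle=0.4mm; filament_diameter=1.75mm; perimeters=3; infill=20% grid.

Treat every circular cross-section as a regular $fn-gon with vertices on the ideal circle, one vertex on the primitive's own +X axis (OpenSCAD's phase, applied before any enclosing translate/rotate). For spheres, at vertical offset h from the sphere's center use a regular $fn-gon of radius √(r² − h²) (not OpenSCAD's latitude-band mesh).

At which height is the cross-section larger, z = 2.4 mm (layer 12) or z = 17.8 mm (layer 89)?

Layer 12 (z = 2.4): the sphere: section is a regular 12-gon, circumradius = √(r²−h²) = √(11²−8.6²) = 6.859 (area = (12/2)·6.859²·sin(360°/12) = 141.12 mm²); the cylinder at (15, 9.5) does not reach this height (z outside [10.5, 19]); the cylinder at (8.5, 10.5) does not reach this height (z outside [16, 21]); Subtracting the remaining from the first: none of the subtracted shapes is present at this height, so the r=11 sphere is unchanged — area = 141.12 mm². So its area = 141.12 mm². Layer 89 (z = 17.8): the sphere: section is a regular 12-gon, circumradius = √(r²−h²) = √(11²−6.8²) = 8.646 (area = (12/2)·8.646²·sin(360°/12) = 224.28 mm²); the r=3.5 cylinder at (15, 9.5) contributes a regular 12-gon of circumradius 3.5 (area = (12/2)·3.500²·sin(360°/12) = 36.75 mm²); the r=6.5 cylinder at (8.5, 10.5) gives a regular 12-gon of circumradius 6.5 (constant along its height) (area = (12/2)·6.500²·sin(360°/12) = 126.75 mm²); Subtracting the remaining from the first: starting from the r=11 sphere (224.28 mm²), the r=3.5 cylinder at (15, 9.5) misses the remaining region (no effect); the r=6.5 cylinder at (8.5, 10.5) partially overlaps it — only the 5.26 mm² overlap (of its 126.75 mm²) is removed, clipping the outline — area = 219.02 mm². So its area = 219.02 mm². Layer 89 is larger (219.02 vs 141.12 mm²).

layer 89 (z = 17.8 mm)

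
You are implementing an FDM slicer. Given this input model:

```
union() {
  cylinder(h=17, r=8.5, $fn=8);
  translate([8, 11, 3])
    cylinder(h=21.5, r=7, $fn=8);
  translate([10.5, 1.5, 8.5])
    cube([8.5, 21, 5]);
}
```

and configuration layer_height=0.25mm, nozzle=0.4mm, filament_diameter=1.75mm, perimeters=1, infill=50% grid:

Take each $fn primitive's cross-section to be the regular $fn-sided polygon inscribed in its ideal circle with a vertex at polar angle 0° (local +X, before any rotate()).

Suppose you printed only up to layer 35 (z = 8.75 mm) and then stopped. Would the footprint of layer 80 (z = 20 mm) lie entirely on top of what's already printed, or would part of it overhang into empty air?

Compare the two slices. At z = 8.75: the r=8.5 cylinder contributes a regular 8-gon of circumradius 8.5 (area = (8/2)·8.500²·sin(360°/8) = 204.35 mm²); the r=7 cylinder at (8, 11) contributes a regular 8-gon of circumradius 7 (area = (8/2)·7.000²·sin(360°/8) = 138.59 mm²); the cube at (10.5, 1.5) is present — its section is the full 8.5×21 rectangle (area 178.50 mm²); Taking the union: the regions partially overlap — summed areas 521.45 mm² minus the doubly-counted overlap 41.10 mm² gives 480.35 mm² — area = 480.35 mm². At z = 20: the cylinder is absent (z outside [0, 17]); the r=7 cylinder at (8, 11) contributes a regular 8-gon of circumradius 7 (area = (8/2)·7.000²·sin(360°/8) = 138.59 mm²); the cube at (10.5, 1.5) is not intersected at this z (z outside [8.5, 13.5]); Combining (union): only the r=7 cylinder at (8, 11) is present, so the union is just that shape — area = 138.59 mm². Checking containment: the cross-section at z = 20 is a subset of the cross-section at z = 8.75.

entirely on top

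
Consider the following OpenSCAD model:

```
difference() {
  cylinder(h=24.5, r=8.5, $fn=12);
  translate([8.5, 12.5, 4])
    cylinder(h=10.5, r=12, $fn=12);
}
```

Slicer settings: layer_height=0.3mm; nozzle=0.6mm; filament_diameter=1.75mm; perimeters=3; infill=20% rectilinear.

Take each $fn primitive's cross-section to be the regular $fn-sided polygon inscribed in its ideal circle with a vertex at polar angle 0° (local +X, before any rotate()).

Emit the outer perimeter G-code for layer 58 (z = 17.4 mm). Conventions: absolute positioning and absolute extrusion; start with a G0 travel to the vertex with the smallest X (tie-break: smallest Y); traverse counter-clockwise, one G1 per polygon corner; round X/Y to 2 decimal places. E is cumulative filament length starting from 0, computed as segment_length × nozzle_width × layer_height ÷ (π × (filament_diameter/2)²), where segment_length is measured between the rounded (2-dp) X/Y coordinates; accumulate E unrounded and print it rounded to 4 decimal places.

At z = 17.4 mm: the cylinder: section is a regular 12-gon, circumradius r=8.5; the cylinder at (8.5, 12.5) does not reach this height (z outside [4, 14.5]); Taking the first minus the rest: none of the subtracted shapes is present at this height, so the r=8.5 cylinder is unchanged — 1 connected region. The outline is a single polygon with 12 vertices. Extrusion per mm of travel: 0.6 × 0.3 / (π × 0.875²) = 0.074835. Accumulating E over each segment gives final E = 3.9509.

G0 X-8.50 Y0.00 Z17.40
G1 X-7.36 Y-4.25 E0.3293
G1 X-4.25 Y-7.36 E0.6584
G1 X0.00 Y-8.50 E0.9877
G1 X4.25 Y-7.36 E1.3170
G1 X7.36 Y-4.25 E1.6462
G1 X8.50 Y0.00 E1.9755
G1 X7.36 Y4.25 E2.3047
G1 X4.25 Y7.36 E2.6339
G1 X0.00 Y8.50 E2.9632
G1 X-4.25 Y7.36 E3.2925
G1 X-7.36 Y4.25 E3.6216
G1 X-8.50 Y0.00 E3.9509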